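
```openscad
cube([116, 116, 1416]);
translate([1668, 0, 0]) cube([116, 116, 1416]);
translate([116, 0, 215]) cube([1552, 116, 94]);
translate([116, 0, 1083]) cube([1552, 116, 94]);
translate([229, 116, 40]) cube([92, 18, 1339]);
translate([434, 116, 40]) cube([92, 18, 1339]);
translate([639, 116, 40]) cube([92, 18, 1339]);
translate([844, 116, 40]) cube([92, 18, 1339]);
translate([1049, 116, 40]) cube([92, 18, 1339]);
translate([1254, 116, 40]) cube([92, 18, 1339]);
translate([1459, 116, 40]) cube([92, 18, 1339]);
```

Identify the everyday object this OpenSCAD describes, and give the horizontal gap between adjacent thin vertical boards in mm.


A fence section. The picket gap is 113 mm.

Two posts, two rails, 7 pickets — a fence section. Span 1552 mm holds 7 pickets of 92 mm with 8 equal gaps: ⌊(1552 − 7·92) / 8⌋ = 113 mm.


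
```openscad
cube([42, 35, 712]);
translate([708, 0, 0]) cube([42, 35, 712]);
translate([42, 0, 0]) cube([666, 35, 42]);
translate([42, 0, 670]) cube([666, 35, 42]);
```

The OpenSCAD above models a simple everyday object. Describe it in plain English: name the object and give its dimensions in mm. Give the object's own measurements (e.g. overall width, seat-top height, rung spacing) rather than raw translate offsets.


A rectangular picture frame lying in the x–z plane (depth along y). The opening is 666 mm wide (x) by 628 mm tall (z), surrounded by a border 42 mm wide on all four sides. The frame is 35 mm deep and is made of two full-height vertical stiles with two horizontal rails fitted between them.


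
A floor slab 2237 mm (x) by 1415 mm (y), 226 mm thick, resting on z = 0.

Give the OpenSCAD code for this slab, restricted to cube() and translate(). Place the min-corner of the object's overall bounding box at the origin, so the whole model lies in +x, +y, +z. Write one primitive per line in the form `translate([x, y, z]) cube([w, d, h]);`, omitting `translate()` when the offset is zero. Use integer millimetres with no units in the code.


cube([2237, 1415, 226]);


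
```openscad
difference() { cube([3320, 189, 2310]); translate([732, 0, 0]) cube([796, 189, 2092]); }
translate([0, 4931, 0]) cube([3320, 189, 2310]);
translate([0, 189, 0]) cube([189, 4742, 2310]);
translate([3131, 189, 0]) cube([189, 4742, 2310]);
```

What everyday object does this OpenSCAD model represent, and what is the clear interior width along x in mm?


A single room. The interior width is 2942 mm.

Four walls enclosing a rectangle with a door in the front wall — a room. Outside width 3320 minus two 189 mm walls gives 2942 mm.


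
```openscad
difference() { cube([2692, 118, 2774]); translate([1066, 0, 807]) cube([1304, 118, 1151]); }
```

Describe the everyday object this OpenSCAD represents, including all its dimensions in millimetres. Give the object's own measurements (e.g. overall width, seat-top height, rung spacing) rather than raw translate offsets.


A wall 2692 mm long (x), 118 mm thick (y), 2774 mm tall, with a rectangular window opening cut through it. The opening is 1304 mm wide and 1151 mm tall; its sill is at z = 807 mm and its near (−x) edge is 1066 mm from the wall's −x end. The opening passes through the full wall thickness.


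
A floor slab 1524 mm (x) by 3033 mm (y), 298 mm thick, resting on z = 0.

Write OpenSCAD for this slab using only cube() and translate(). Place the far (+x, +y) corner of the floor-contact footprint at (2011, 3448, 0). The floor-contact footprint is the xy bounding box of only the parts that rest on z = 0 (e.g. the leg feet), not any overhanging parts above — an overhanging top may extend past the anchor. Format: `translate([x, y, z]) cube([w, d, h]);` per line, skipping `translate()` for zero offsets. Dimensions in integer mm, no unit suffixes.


translate([487, 415, 0]) cube([1524, 3033, 298]);


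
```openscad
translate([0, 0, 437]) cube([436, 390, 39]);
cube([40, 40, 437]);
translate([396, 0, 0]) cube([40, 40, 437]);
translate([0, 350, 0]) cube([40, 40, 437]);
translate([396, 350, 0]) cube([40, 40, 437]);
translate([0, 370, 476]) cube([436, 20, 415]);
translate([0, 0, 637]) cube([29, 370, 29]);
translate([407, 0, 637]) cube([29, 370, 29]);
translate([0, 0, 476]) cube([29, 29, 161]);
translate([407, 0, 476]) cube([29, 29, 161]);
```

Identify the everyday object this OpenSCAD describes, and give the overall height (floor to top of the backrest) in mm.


A chair. The overall height is 891 mm.

A slab on four corner posts with a tall panel at the back — a chair. The seat slab sits at z = 437 with thickness 39, and the 415 mm backrest starts at the seat top, so the overall height is 437 + 39 + 415 = 891 mm.


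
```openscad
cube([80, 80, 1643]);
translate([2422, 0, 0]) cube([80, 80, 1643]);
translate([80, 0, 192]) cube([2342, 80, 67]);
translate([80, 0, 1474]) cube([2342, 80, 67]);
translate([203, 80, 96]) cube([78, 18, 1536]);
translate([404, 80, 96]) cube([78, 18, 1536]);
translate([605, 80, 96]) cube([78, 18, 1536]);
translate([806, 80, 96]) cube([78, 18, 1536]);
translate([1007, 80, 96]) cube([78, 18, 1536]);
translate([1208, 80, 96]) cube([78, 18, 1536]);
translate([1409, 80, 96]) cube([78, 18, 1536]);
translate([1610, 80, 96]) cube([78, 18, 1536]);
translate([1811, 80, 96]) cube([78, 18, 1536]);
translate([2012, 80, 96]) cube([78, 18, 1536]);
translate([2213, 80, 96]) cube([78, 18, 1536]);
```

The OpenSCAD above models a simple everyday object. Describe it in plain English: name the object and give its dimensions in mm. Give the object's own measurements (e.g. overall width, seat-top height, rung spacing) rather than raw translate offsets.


A fence section. Two 80×80 mm posts, 1643 mm tall, stand on the floor with a clear span of 2342 mm between their inner faces. Two horizontal rails of 80×67 mm section span the gap between the posts with their undersides at z = 192 mm and z = 1474 mm, flush with the posts' −y face. 11 pickets, each 78 mm wide, 18 mm thick and 1536 mm tall, are fixed to the +y face of the rails with their bottoms at z = 96 mm, spaced across the span with a 123 mm gap after the −x post and between neighbouring pickets, with 131 mm left before the +x post.


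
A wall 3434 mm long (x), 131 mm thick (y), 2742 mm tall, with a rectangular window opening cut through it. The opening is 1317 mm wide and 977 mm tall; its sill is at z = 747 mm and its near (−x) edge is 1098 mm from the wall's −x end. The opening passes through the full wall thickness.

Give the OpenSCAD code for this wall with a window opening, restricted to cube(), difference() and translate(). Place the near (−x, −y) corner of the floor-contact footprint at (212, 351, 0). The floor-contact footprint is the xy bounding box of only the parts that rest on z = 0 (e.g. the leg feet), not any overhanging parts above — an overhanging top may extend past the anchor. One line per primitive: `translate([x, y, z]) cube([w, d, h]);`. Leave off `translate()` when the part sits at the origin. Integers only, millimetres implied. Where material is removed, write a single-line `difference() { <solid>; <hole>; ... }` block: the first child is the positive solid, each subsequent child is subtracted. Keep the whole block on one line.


difference() { translate([212, 351, 0]) cube([3434, 131, 2742]); translate([1310, 351, 747]) cube([1317, 131, 977]); }


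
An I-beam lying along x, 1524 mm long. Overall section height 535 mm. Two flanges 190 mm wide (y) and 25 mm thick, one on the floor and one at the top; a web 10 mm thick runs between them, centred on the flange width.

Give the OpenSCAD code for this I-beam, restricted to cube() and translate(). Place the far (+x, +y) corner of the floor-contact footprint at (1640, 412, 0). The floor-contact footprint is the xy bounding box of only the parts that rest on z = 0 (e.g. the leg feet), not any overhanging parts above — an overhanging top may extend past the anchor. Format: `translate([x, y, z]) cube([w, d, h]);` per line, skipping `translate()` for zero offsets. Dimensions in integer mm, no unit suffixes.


translate([116, 222, 0]) cube([1524, 190, 25]);
translate([116, 312, 25]) cube([1524, 10, 485]);
translate([116, 222, 510]) cube([1524, 190, 25]);


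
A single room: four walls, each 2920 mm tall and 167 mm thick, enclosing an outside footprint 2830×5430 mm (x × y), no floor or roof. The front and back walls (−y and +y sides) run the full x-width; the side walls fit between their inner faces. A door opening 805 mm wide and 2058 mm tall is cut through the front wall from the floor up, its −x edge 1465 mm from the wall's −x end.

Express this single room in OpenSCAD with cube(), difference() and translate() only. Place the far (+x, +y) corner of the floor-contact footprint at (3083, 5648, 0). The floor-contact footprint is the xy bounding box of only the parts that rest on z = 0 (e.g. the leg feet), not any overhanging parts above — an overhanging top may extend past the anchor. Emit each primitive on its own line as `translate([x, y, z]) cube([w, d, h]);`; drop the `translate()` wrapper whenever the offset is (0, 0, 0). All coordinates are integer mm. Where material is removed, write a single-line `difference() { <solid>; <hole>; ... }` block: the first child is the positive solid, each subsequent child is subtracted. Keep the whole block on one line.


difference() { translate([253, 218, 0]) cube([2830, 167, 2920]); translate([1718, 218, 0]) cube([805, 167, 2058]); }
translate([253, 5481, 0]) cube([2830, 167, 2920]);
translate([253, 385, 0]) cube([167, 5096, 2920]);
translate([2916, 385, 0]) cube([167, 5096, 2920]);


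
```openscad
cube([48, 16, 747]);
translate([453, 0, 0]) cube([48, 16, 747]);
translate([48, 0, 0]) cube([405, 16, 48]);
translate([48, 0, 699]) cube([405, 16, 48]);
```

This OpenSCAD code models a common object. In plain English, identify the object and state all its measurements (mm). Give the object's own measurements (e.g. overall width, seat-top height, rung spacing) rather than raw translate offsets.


A rectangular picture frame lying in the x–z plane (depth along y). The opening is 405 mm wide (x) by 651 mm tall (z), surrounded by a border 48 mm wide on all four sides. The frame is 16 mm deep and is made of two full-height vertical stiles with two horizontal rails fitted between them.


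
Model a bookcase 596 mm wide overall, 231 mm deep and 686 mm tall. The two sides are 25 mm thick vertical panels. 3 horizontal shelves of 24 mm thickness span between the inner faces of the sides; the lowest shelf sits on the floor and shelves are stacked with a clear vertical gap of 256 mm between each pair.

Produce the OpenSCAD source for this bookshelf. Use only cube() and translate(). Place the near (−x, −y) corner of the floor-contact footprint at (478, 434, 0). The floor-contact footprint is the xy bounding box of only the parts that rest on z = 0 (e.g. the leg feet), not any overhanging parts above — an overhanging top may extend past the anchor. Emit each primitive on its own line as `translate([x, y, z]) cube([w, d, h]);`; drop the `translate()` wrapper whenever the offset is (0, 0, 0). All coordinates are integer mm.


translate([478, 434, 0]) cube([25, 231, 686]);
translate([1049, 434, 0]) cube([25, 231, 686]);
translate([503, 434, 0]) cube([546, 231, 24]);
translate([503, 434, 280]) cube([546, 231, 24]);
translate([503, 434, 560]) cube([546, 231, 24]);


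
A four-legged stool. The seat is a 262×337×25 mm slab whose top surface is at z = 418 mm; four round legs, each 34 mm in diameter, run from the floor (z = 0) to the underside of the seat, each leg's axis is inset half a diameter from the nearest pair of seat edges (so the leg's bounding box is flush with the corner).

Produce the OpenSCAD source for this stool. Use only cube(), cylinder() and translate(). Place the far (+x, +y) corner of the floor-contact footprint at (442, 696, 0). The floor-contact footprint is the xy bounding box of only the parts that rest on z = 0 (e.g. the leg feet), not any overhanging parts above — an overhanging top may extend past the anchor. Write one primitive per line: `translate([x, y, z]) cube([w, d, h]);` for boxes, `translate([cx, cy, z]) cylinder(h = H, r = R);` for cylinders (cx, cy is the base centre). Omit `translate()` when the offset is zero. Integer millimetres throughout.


translate([180, 359, 393]) cube([262, 337, 25]);
translate([197, 376, 0]) cylinder(h = 393, r = 17);
translate([425, 376, 0]) cylinder(h = 393, r = 17);
translate([197, 679, 0]) cylinder(h = 393, r = 17);
translate([425, 679, 0]) cylinder(h = 393, r = 17);


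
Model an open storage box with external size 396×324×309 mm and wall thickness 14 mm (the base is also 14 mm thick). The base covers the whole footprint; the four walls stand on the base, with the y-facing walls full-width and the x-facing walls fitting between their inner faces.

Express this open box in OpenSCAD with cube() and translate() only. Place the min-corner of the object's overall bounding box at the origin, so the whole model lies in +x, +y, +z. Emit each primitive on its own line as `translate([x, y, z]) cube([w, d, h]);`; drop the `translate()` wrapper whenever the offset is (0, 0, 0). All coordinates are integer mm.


cube([396, 324, 14]);
translate([0, 0, 14]) cube([396, 14, 295]);
translate([0, 310, 14]) cube([396, 14, 295]);
translate([0, 14, 14]) cube([14, 296, 295]);
translate([382, 14, 14]) cube([14, 296, 295]);


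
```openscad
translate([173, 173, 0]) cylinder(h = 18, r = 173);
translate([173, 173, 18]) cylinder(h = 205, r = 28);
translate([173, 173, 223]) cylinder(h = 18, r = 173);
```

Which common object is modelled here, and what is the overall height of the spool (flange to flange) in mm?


A spool. The overall height is 241 mm.

Three coaxial cylinders, large–small–large — a spool. Two 18 mm flanges and a 205 mm core give 18 + 205 + 18 = 241 mm.


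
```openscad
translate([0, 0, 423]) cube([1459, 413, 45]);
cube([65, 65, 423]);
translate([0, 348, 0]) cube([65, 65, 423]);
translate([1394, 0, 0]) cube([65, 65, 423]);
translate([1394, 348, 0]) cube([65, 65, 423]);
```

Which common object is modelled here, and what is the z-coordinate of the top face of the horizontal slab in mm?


A bench. The seat-top height is 468 mm.

A long slab on four corner posts — a bench. The slab sits at z = 423 with thickness 45, so the top is 423 + 45 = 468 mm.


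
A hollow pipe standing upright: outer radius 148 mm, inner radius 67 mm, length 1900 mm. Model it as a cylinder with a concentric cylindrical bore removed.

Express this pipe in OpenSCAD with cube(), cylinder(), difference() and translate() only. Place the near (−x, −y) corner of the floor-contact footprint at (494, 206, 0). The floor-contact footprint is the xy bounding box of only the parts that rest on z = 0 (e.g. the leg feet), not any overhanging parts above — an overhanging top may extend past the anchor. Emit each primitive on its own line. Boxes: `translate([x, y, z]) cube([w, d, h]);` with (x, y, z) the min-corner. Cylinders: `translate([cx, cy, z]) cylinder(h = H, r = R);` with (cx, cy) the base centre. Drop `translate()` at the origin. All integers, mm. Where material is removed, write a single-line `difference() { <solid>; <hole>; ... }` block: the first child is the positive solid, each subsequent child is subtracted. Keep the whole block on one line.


difference() { translate([642, 354, 0]) cylinder(h = 1900, r = 148); translate([642, 354, 0]) cylinder(h = 1900, r = 67); }


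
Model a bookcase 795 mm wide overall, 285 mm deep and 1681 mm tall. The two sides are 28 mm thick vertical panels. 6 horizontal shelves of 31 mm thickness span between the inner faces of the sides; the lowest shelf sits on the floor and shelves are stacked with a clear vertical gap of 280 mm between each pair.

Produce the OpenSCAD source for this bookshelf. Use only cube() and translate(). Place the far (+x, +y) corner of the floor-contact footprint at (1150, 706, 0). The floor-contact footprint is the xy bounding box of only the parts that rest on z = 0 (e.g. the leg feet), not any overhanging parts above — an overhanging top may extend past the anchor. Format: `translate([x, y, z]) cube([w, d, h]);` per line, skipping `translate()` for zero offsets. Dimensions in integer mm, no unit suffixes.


translate([355, 421, 0]) cube([28, 285, 1681]);
translate([1122, 421, 0]) cube([28, 285, 1681]);
translate([383, 421, 0]) cube([739, 285, 31]);
translate([383, 421, 311]) cube([739, 285, 31]);
translate([383, 421, 622]) cube([739, 285, 31]);
translate([383, 421, 933]) cube([739, 285, 31]);
translate([383, 421, 1244]) cube([739, 285, 31]);
translate([383, 421, 1555]) cube([739, 285, 31]);


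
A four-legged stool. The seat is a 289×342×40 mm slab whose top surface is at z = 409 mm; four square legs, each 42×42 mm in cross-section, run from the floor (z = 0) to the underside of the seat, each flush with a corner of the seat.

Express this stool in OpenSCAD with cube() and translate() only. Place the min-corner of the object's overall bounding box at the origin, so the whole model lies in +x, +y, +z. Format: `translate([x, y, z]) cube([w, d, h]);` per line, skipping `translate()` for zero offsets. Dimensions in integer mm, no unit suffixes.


// leg_h = 409 - 40 = 369
translate([0, 0, 369]) cube([289, 342, 40]);
cube([42, 42, 369]);
translate([247, 0, 0]) cube([42, 42, 369]);
translate([0, 300, 0]) cube([42, 42, 369]);
translate([247, 300, 0]) cube([42, 42, 369]);


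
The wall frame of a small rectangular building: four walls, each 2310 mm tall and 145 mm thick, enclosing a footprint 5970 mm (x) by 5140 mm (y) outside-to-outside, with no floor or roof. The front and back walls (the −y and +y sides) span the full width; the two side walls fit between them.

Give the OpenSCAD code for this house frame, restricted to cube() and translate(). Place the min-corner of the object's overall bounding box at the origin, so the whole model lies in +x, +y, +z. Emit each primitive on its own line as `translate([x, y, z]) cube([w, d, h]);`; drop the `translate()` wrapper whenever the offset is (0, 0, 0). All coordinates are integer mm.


cube([5970, 145, 2310]);
translate([0, 4995, 0]) cube([5970, 145, 2310]);
translate([0, 145, 0]) cube([145, 4850, 2310]);
translate([5825, 145, 0]) cube([145, 4850, 2310]);


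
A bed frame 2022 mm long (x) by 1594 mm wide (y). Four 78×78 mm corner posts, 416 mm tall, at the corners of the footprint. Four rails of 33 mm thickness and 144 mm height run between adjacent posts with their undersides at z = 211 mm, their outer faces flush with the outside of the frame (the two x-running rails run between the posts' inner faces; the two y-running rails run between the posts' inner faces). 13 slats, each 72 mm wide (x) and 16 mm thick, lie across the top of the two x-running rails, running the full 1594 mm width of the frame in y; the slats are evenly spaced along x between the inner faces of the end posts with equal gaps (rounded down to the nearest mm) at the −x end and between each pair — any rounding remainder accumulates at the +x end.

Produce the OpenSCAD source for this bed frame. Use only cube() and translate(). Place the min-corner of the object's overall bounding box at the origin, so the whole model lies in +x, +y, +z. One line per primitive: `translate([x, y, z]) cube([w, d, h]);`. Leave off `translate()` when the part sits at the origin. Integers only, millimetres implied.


cube([78, 78, 416]);
translate([0, 1516, 0]) cube([78, 78, 416]);
translate([1944, 0, 0]) cube([78, 78, 416]);
translate([1944, 1516, 0]) cube([78, 78, 416]);
translate([78, 0, 211]) cube([1866, 33, 144]);
translate([78, 1561, 211]) cube([1866, 33, 144]);
translate([0, 78, 211]) cube([33, 1438, 144]);
translate([1989, 78, 211]) cube([33, 1438, 144]);
translate([144, 0, 355]) cube([72, 1594, 16]);
translate([282, 0, 355]) cube([72, 1594, 16]);
translate([420, 0, 355]) cube([72, 1594, 16]);
translate([558, 0, 355]) cube([72, 1594, 16]);
translate([696, 0, 355]) cube([72, 1594, 16]);
translate([834, 0, 355]) cube([72, 1594, 16]);
translate([972, 0, 355]) cube([72, 1594, 16]);
translate([1110, 0, 355]) cube([72, 1594, 16]);
translate([1248, 0, 355]) cube([72, 1594, 16]);
translate([1386, 0, 355]) cube([72, 1594, 16]);
translate([1524, 0, 355]) cube([72, 1594, 16]);
translate([1662, 0, 355]) cube([72, 1594, 16]);
translate([1800, 0, 355]) cube([72, 1594, 16]);


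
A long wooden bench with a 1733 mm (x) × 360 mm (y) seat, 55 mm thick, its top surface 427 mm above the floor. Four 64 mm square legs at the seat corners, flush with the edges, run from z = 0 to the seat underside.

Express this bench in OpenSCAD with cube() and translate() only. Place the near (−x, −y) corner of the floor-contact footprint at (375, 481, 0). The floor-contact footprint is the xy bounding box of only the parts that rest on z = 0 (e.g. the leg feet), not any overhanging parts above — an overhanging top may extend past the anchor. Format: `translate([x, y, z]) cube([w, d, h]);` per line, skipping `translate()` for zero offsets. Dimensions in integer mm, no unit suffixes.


translate([375, 481, 372]) cube([1733, 360, 55]);
translate([375, 481, 0]) cube([64, 64, 372]);
translate([375, 777, 0]) cube([64, 64, 372]);
translate([2044, 481, 0]) cube([64, 64, 372]);
translate([2044, 777, 0]) cube([64, 64, 372]);


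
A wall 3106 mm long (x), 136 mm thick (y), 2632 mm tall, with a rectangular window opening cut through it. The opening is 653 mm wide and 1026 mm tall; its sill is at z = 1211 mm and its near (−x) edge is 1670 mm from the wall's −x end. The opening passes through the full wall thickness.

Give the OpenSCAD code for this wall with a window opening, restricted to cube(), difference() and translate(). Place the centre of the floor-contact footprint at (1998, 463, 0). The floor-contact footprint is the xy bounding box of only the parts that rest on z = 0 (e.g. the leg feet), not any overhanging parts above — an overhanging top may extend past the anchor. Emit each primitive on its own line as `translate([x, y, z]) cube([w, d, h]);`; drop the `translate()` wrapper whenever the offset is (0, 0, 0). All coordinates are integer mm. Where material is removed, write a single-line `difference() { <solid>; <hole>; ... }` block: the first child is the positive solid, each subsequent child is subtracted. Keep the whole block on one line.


difference() { translate([445, 395, 0]) cube([3106, 136, 2632]); translate([2115, 395, 1211]) cube([653, 136, 1026]); }


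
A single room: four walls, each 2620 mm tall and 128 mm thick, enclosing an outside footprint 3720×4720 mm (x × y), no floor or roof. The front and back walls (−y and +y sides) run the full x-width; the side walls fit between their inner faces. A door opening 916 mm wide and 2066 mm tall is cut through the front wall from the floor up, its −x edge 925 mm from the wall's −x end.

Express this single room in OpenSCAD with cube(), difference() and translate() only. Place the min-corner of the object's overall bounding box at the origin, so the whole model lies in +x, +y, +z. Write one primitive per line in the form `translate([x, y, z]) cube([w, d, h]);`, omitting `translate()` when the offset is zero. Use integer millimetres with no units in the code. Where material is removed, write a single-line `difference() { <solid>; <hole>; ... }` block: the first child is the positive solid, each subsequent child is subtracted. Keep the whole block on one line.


difference() { cube([3720, 128, 2620]); translate([925, 0, 0]) cube([916, 128, 2066]); }
translate([0, 4592, 0]) cube([3720, 128, 2620]);
translate([0, 128, 0]) cube([128, 4464, 2620]);
translate([3592, 128, 0]) cube([128, 4464, 2620]);


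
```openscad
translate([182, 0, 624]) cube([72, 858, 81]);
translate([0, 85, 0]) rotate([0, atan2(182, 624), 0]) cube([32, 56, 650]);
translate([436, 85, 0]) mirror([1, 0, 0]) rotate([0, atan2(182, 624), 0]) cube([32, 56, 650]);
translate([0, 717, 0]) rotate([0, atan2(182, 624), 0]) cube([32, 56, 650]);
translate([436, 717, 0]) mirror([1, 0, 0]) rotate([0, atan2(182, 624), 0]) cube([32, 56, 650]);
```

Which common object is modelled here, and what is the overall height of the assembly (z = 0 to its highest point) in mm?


A sawhorse. The overall height is 705 mm.

A beam across two mirrored pairs of raked legs — a sawhorse. The beam's underside is at z = 624 (matching the legs' vertical rise in atan2(182, 624)) and the beam is 81 mm tall, so its top is at 624 + 81 = 705 mm. The raked legs top out at the beam's underside, so that is the highest point.


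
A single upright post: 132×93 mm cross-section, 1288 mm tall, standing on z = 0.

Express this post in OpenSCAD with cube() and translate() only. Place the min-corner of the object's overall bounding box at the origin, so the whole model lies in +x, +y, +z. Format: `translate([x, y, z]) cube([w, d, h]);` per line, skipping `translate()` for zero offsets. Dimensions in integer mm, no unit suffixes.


cube([132, 93, 1288]);


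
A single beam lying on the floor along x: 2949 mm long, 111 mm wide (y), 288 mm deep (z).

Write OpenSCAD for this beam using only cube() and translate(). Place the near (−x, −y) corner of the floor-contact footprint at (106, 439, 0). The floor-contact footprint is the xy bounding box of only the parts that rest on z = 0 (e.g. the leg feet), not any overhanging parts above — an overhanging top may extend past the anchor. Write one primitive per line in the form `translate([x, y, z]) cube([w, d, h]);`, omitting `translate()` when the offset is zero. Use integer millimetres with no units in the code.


translate([106, 439, 0]) cube([2949, 111, 288]);


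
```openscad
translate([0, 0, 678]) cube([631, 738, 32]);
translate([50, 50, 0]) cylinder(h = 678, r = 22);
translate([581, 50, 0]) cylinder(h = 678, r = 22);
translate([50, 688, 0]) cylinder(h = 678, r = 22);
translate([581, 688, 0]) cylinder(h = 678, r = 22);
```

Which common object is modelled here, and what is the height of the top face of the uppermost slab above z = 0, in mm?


A table. The table height is 710 mm.

A 631×738×32 slab sits at z = 678 on four Ø44 mm round legs — a table. The top surface is at 678 + 32 = 710 mm.


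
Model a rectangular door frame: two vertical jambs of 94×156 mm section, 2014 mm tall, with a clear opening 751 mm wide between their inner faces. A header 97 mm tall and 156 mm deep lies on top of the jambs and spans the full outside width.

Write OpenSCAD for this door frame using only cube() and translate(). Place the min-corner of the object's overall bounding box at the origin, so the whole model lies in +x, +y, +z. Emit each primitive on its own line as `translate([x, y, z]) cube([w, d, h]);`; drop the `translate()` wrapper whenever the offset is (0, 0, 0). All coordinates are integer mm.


cube([94, 156, 2014]);
translate([845, 0, 0]) cube([94, 156, 2014]);
translate([0, 0, 2014]) cube([939, 156, 97]);


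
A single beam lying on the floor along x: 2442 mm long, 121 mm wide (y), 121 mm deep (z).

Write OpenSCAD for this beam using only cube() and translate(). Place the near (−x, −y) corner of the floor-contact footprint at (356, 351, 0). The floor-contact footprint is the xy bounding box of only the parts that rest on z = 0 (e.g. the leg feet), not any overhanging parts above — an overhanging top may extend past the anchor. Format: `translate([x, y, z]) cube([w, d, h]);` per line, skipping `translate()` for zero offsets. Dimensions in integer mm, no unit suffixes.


translate([356, 351, 0]) cube([2442, 121, 121]);


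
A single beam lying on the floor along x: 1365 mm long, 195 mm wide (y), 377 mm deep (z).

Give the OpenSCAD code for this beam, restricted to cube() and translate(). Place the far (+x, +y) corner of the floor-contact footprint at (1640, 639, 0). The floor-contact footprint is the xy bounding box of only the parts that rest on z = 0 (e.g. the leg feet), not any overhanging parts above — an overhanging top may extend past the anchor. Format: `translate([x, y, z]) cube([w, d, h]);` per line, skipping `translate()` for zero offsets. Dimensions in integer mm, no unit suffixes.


translate([275, 444, 0]) cube([1365, 195, 377]);


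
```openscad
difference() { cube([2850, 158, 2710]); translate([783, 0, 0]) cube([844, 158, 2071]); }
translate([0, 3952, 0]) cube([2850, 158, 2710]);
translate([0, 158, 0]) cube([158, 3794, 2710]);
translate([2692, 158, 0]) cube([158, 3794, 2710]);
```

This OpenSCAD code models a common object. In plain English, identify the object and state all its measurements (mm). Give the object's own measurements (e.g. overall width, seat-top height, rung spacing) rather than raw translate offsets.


A single room: four walls, each 2710 mm tall and 158 mm thick, enclosing an outside footprint 2850×4110 mm (x × y), no floor or roof. The front and back walls (−y and +y sides) run the full x-width; the side walls fit between their inner faces. A door opening 844 mm wide and 2071 mm tall is cut through the front wall from the floor up, its −x edge 783 mm from the wall's −x end.


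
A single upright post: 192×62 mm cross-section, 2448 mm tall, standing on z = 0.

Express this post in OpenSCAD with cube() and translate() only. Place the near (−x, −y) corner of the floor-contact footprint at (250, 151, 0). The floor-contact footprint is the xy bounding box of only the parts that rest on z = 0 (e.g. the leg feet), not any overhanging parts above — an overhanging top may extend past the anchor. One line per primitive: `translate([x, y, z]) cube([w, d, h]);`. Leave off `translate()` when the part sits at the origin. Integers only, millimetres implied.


translate([250, 151, 0]) cube([192, 62, 2448]);


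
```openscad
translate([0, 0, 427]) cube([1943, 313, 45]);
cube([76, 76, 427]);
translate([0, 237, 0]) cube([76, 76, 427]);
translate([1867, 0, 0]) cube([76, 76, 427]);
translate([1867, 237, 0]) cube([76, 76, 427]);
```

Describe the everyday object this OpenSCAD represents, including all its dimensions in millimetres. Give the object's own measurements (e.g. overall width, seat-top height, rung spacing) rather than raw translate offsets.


A bench: a 1943×313 mm seat slab, 45 mm thick, top at z = 472 mm, on four 76×76 mm square legs flush with the seat corners and standing on z = 0.


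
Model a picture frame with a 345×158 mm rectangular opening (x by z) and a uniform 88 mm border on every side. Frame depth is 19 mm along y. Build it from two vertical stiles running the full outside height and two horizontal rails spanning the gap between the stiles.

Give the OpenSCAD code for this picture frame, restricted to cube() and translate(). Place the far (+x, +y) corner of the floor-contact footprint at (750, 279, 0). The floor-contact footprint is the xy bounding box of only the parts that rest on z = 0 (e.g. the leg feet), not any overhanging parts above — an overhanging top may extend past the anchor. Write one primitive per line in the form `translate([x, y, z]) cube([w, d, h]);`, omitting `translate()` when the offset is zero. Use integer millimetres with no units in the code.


translate([229, 260, 0]) cube([88, 19, 334]);
translate([662, 260, 0]) cube([88, 19, 334]);
translate([317, 260, 0]) cube([345, 19, 88]);
translate([317, 260, 246]) cube([345, 19, 88]);


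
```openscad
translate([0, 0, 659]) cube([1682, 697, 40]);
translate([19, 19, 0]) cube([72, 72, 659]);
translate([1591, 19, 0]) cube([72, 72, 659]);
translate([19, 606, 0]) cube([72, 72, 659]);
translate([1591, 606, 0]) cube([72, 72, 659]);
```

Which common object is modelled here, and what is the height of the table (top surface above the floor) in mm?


A table. The table height is 699 mm.

A 1682×697×40 slab sits at z = 659 on four 72 mm square posts — a table. The top surface is at 659 + 40 = 699 mm.


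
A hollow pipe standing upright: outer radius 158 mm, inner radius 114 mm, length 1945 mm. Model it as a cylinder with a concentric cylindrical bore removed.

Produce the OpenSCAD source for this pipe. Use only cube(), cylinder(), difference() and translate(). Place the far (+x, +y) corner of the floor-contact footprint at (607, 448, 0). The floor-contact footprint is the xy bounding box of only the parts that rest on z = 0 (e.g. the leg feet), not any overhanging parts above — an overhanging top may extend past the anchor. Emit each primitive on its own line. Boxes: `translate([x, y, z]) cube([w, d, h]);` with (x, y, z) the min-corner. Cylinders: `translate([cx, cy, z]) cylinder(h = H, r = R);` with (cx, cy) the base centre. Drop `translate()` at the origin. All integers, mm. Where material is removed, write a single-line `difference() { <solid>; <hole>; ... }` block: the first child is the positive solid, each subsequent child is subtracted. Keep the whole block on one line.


difference() { translate([449, 290, 0]) cylinder(h = 1945, r = 158); translate([449, 290, 0]) cylinder(h = 1945, r = 114); }


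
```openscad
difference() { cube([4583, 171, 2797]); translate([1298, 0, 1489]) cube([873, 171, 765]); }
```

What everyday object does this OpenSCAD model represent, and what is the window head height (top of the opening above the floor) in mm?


A wall with a window opening. The window head height is 2254 mm.

A wall with a rectangular opening subtracted — a window. Sill at z = 1489, opening 765 mm tall, so the head is at 1489 + 765 = 2254 mm.


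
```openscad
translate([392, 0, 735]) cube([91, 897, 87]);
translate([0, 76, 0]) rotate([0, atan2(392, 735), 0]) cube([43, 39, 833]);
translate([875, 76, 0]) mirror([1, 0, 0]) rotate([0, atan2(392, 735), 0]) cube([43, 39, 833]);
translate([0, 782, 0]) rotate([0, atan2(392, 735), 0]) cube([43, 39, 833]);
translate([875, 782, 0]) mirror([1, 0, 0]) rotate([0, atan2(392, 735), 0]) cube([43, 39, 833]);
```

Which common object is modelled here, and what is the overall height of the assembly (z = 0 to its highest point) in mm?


A sawhorse. The overall height is 822 mm.

A beam across two mirrored pairs of raked legs — a sawhorse. The beam's underside is at z = 735 (matching the legs' vertical rise in atan2(392, 735)) and the beam is 87 mm tall, so its top is at 735 + 87 = 822 mm. The raked legs top out at the beam's underside, so that is the highest point.


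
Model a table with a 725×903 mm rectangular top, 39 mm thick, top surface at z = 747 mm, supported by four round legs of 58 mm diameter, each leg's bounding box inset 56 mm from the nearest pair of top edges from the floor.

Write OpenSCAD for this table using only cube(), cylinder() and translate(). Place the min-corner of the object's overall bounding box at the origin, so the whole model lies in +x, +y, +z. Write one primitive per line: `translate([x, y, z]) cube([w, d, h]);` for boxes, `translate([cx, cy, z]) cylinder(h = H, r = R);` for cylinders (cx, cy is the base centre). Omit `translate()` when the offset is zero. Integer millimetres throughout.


// leg_h = 747 - 39 = 708
translate([0, 0, 708]) cube([725, 903, 39]);
translate([85, 85, 0]) cylinder(h = 708, r = 29);
translate([640, 85, 0]) cylinder(h = 708, r = 29);
translate([85, 818, 0]) cylinder(h = 708, r = 29);
translate([640, 818, 0]) cylinder(h = 708, r = 29);


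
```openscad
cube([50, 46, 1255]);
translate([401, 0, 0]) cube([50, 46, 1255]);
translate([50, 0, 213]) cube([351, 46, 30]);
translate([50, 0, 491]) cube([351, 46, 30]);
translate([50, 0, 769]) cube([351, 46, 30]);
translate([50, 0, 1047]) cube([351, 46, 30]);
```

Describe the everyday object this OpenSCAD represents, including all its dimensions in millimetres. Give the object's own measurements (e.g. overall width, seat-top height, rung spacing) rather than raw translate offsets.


A straight ladder. Two 50×46 mm vertical rails, 1255 mm tall, stand 451 mm apart (outside-to-outside) with their front faces coplanar on the −y side. 4 rungs, each 46 mm deep and 30 mm tall, span between the inner faces of the rails, front faces flush with the rails. The lowest rung's underside is at z = 213 mm and rungs are spaced 278 mm apart (underside to underside).


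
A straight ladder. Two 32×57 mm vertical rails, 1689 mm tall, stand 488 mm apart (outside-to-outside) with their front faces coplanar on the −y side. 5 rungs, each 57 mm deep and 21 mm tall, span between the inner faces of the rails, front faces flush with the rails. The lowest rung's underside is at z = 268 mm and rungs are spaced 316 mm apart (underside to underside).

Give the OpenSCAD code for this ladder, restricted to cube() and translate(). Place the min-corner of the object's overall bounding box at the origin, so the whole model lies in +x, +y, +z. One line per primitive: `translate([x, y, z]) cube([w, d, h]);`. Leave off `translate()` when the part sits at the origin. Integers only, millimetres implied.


cube([32, 57, 1689]);
translate([456, 0, 0]) cube([32, 57, 1689]);
translate([32, 0, 268]) cube([424, 57, 21]);
translate([32, 0, 584]) cube([424, 57, 21]);
translate([32, 0, 900]) cube([424, 57, 21]);
translate([32, 0, 1216]) cube([424, 57, 21]);
translate([32, 0, 1532]) cube([424, 57, 21]);


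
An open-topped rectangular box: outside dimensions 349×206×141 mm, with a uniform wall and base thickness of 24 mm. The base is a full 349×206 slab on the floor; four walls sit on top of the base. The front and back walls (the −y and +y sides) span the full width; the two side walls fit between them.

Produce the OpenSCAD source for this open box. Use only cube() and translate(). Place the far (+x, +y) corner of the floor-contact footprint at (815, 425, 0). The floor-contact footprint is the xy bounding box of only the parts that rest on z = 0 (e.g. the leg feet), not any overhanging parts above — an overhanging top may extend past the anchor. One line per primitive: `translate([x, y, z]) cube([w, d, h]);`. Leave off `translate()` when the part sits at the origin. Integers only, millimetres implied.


translate([466, 219, 0]) cube([349, 206, 24]);
translate([466, 219, 24]) cube([349, 24, 117]);
translate([466, 401, 24]) cube([349, 24, 117]);
translate([466, 243, 24]) cube([24, 158, 117]);
translate([791, 243, 24]) cube([24, 158, 117]);


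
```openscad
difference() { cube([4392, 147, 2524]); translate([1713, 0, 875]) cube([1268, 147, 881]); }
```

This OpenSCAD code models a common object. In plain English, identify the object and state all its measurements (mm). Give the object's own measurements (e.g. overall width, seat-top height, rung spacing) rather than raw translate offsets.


A wall 4392 mm long (x), 147 mm thick (y), 2524 mm tall, with a rectangular window opening cut through it. The opening is 1268 mm wide and 881 mm tall; its sill is at z = 875 mm and its near (−x) edge is 1713 mm from the wall's −x end. The opening passes through the full wall thickness.


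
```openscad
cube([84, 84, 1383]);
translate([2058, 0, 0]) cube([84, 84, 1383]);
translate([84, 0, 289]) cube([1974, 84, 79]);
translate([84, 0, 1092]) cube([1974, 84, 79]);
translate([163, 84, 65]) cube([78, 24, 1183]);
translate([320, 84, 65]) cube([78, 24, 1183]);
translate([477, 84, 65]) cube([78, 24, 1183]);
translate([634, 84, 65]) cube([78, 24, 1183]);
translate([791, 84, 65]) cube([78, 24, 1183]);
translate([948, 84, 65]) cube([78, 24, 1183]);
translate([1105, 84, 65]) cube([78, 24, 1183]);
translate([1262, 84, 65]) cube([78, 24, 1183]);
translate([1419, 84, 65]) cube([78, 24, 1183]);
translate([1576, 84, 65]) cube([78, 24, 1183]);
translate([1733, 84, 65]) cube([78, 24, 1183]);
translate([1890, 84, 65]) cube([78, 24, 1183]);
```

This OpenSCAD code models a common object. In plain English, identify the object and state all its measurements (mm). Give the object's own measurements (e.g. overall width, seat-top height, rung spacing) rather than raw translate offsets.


A fence section. Two 84×84 mm posts, 1383 mm tall, stand on the floor with a clear span of 1974 mm between their inner faces. Two horizontal rails of 84×79 mm section span the gap between the posts with their undersides at z = 289 mm and z = 1092 mm, flush with the posts' −y face. 12 pickets, each 78 mm wide, 24 mm thick and 1183 mm tall, are fixed to the +y face of the rails with their bottoms at z = 65 mm, spaced across the span with a 79 mm gap after the −x post and between neighbouring pickets, with 90 mm left before the +x post.
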